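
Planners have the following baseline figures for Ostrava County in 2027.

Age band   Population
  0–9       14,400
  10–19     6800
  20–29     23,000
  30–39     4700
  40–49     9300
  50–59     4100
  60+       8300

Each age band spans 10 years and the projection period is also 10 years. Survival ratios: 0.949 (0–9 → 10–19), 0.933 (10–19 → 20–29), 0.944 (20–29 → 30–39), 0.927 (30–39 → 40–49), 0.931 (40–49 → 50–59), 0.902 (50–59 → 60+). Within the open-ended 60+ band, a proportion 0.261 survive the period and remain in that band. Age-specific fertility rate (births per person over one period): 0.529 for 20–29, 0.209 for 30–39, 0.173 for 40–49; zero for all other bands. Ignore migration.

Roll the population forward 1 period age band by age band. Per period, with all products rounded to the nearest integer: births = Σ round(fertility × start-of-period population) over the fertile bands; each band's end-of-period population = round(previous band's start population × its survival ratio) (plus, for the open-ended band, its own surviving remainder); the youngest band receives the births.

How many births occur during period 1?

14758

— Period 1 —
Births: 23000 × 0.529 = 12167 ; 4700 × 0.209 = 982 ; 9300 × 0.173 = 1609 → 14758
10–19: 14400 × 0.949 = 13666
20–29: 6800 × 0.933 = 6344
30–39: 23000 × 0.944 = 21712
40–49: 4700 × 0.927 = 4357
50–59: 9300 × 0.931 = 8658
60+: 4100 × 0.902 + 8300 × 0.261 = 3698 + 2166 = 5864
→ [14758, 13666, 6344, 21712, 4357, 8658, 5864]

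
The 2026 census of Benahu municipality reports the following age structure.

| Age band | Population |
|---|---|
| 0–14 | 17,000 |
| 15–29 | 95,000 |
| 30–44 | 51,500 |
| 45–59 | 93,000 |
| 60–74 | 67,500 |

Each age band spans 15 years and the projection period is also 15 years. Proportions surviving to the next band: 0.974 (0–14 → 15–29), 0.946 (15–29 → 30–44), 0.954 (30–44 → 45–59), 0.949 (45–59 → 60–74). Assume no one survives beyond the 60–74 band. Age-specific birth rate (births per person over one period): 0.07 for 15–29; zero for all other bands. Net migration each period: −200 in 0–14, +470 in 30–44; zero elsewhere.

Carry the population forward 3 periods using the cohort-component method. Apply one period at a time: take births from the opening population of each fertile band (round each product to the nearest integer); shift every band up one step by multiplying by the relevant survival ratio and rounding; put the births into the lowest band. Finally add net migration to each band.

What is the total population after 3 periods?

104768

Call the groups 1 to 5, youngest first.
Period 1.
Births: 95000 × 0.07 = 6650
Group 2: 17000 × 0.974 = 16558
Group 3: 95000 × 0.946 = 89870
Group 4: 51500 × 0.954 = 49131
Group 5: 93000 × 0.949 = 88257
Net migration: Group 1 − 200 → 6450; Group 3 + 470 → 90340
Giving 6450 / 16558 / 90340 / 49131 / 88257.
Period 2.
Births: 16558 × 0.07 = 1159
Group 2: 6450 × 0.974 = 6282
Group 3: 16558 × 0.946 = 15664
Group 4: 90340 × 0.954 = 86184
Group 5: 49131 × 0.949 = 46625
Net migration: Group 1 − 200 → 959; Group 3 + 470 → 16134
Giving 959 / 6282 / 16134 / 86184 / 46625.
Period 3.
Births: 6282 × 0.07 = 440
Group 2: 959 × 0.974 = 934
Group 3: 6282 × 0.946 = 5943
Group 4: 16134 × 0.954 = 15392
Group 5: 86184 × 0.949 = 81789
Net migration: Group 1 − 200 → 240; Group 3 + 470 → 6413
Giving 240 / 934 / 6413 / 15392 / 81789.
Total after period 3: 240 + 934 + 6413 + 15392 + 81789 = 104768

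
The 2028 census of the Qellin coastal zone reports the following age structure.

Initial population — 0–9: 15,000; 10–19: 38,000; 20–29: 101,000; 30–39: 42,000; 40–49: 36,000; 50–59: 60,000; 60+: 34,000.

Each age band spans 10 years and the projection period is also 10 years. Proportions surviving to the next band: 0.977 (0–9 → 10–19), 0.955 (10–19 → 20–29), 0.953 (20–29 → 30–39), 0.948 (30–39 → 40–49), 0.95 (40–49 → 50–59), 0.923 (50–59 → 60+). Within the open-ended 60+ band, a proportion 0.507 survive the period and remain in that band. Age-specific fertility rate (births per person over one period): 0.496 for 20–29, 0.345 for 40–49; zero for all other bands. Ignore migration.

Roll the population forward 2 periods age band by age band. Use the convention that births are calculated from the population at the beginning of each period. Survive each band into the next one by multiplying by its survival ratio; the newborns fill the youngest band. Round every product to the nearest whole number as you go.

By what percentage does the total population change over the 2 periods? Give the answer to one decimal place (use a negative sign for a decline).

3.9

Let group 1 be 0–9 through group 7 = 60+.
Period 1.
Births: 101000 × 0.496 = 50096 ; 36000 × 0.345 = 12420 — total 62516
Group 2: 15000 × 0.977 = 14655
Group 3: 38000 × 0.955 = 36290
Group 4: 101000 × 0.953 = 96253
Group 5: 42000 × 0.948 = 39816
Group 6: 36000 × 0.95 = 34200
Group 7: 60000 × 0.923 + 34000 × 0.507 = 55380 + 17238 = 72618
Giving 62516 / 14655 / 36290 / 96253 / 39816 / 34200 / 72618.
Period 2.
Births: 36290 × 0.496 = 18000 ; 39816 × 0.345 = 13737 — total 31737
Group 2: 62516 × 0.977 = 61078
Group 3: 14655 × 0.955 = 13996
Group 4: 36290 × 0.953 = 34584
Group 5: 96253 × 0.948 = 91248
Group 6: 39816 × 0.95 = 37825
Group 7: 34200 × 0.923 + 72618 × 0.507 = 31567 + 36817 = 68384
Giving 31737 / 61078 / 13996 / 34584 / 91248 / 37825 / 68384.
Total: 326000 → 338852; change = 12852; percentage change = 3.9%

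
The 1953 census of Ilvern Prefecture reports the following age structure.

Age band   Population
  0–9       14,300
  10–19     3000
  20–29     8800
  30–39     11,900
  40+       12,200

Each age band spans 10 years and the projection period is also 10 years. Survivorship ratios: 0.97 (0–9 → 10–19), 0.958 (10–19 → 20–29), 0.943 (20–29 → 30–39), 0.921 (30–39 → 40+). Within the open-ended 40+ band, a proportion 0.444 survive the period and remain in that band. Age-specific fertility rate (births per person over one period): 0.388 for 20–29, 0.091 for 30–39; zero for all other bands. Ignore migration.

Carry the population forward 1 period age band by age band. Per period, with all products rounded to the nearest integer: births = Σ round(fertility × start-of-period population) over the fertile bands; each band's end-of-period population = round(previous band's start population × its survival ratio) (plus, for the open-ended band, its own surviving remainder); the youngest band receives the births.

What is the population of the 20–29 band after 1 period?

2874

Numbering the groups 1..5 from youngest to oldest:
Period 1:
Births: 8800 × 0.388 = 3414 ; 11900 × 0.091 = 1083 → 4497
Group 2: 14300 × 0.97 = 13871
Group 3: 3000 × 0.958 = 2874
Group 4: 8800 × 0.943 = 8298
Group 5: 11900 × 0.921 + 12200 × 0.444 = 10960 + 5417 = 16377
Giving 4497 / 13871 / 2874 / 8298 / 16377.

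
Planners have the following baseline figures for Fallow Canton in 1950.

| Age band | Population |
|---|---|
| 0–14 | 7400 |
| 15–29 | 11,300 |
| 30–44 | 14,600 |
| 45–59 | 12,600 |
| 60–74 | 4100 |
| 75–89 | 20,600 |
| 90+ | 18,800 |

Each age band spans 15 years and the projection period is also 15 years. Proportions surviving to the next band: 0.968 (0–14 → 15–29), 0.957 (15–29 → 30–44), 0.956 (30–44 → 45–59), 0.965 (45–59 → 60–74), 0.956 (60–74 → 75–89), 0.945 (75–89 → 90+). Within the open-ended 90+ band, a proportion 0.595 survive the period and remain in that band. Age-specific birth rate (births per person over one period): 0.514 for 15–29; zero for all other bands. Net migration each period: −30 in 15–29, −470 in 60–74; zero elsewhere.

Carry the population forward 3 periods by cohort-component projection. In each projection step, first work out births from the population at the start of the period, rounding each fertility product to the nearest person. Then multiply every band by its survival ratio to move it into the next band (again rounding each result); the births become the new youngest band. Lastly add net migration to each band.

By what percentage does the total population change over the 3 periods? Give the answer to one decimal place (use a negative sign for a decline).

Let group 1 be 0–14 through group 7 = 90+.
Period 1:
Births: 11300 × 0.514 = 5808
Group 2: 7400 × 0.968 = 7163
Group 3: 11300 × 0.957 = 10814
Group 4: 14600 × 0.956 = 13958
Group 5: 12600 × 0.965 = 12159
Group 6: 4100 × 0.956 = 3920
Group 7: 20600 × 0.945 + 18800 × 0.595 = 19467 + 11186 = 30653
Net migration: Group 2 − 30 → 7133; Group 5 − 470 → 11689
Population now: 0–14=5808, 15–29=7133, 30–44=10814, 45–59=13958, 60–74=11689, 75–89=3920, 90+=30653
Period 2:
Births: 7133 × 0.514 = 3666
Group 2: 5808 × 0.968 = 5622
Group 3: 7133 × 0.957 = 6826
Group 4: 10814 × 0.956 = 10338
Group 5: 13958 × 0.965 = 13469
Group 6: 11689 × 0.956 = 11175
Group 7: 3920 × 0.945 + 30653 × 0.595 = 3704 + 18239 = 21943
Net migration: Group 2 − 30 → 5592; Group 5 − 470 → 12999
Population now: 0–14=3666, 15–29=5592, 30–44=6826, 45–59=10338, 60–74=12999, 75–89=11175, 90+=21943
Period 3:
Births: 5592 × 0.514 = 2874
Group 2: 3666 × 0.968 = 3549
Group 3: 5592 × 0.957 = 5352
Group 4: 6826 × 0.956 = 6526
Group 5: 10338 × 0.965 = 9976
Group 6: 12999 × 0.956 = 12427
Group 7: 11175 × 0.945 + 21943 × 0.595 = 10560 + 13056 = 23616
Net migration: Group 2 − 30 → 3519; Group 5 − 470 → 9506
Population now: 0–14=2874, 15–29=3519, 30–44=5352, 45–59=6526, 60–74=9506, 75–89=12427, 90+=23616
Total: 89400 → 63820; change = -25580; percentage change = -28.6%

-28.6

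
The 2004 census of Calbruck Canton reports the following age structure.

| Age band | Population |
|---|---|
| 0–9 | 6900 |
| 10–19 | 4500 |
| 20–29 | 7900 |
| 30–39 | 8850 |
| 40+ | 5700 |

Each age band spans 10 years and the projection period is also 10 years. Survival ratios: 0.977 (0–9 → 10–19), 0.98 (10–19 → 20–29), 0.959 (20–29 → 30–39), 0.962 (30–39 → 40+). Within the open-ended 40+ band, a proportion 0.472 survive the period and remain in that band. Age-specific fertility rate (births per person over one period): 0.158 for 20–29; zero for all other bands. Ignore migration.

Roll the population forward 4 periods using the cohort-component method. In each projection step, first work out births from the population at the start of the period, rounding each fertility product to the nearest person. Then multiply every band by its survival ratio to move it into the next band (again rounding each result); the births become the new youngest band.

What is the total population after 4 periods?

13838

Call the bands 1 to 5, youngest first.
Period 1.
Births: 7900 × 0.158 = 1248
Band 2: 6900 × 0.977 = 6741
Band 3: 4500 × 0.98 = 4410
Band 4: 7900 × 0.959 = 7576
Band 5: 8850 × 0.962 + 5700 × 0.472 = 8514 + 2690 = 11204
Population now: 0–9=1248, 10–19=6741, 20–29=4410, 30–39=7576, 40+=11204
Period 2.
Births: 4410 × 0.158 = 697
Band 2: 1248 × 0.977 = 1219
Band 3: 6741 × 0.98 = 6606
Band 4: 4410 × 0.959 = 4229
Band 5: 7576 × 0.962 + 11204 × 0.472 = 7288 + 5288 = 12576
Population now: 0–9=697, 10–19=1219, 20–29=6606, 30–39=4229, 40+=12576
Period 3.
Births: 6606 × 0.158 = 1044
Band 2: 697 × 0.977 = 681
Band 3: 1219 × 0.98 = 1195
Band 4: 6606 × 0.959 = 6335
Band 5: 4229 × 0.962 + 12576 × 0.472 = 4068 + 5936 = 10004
Population now: 0–9=1044, 10–19=681, 20–29=1195, 30–39=6335, 40+=10004
Period 4.
Births: 1195 × 0.158 = 189
Band 2: 1044 × 0.977 = 1020
Band 3: 681 × 0.98 = 667
Band 4: 1195 × 0.959 = 1146
Band 5: 6335 × 0.962 + 10004 × 0.472 = 6094 + 4722 = 10816
Population now: 0–9=189, 10–19=1020, 20–29=667, 30–39=1146, 40+=10816
Total after period 4: 189 + 1020 + 667 + 1146 + 10816 = 13838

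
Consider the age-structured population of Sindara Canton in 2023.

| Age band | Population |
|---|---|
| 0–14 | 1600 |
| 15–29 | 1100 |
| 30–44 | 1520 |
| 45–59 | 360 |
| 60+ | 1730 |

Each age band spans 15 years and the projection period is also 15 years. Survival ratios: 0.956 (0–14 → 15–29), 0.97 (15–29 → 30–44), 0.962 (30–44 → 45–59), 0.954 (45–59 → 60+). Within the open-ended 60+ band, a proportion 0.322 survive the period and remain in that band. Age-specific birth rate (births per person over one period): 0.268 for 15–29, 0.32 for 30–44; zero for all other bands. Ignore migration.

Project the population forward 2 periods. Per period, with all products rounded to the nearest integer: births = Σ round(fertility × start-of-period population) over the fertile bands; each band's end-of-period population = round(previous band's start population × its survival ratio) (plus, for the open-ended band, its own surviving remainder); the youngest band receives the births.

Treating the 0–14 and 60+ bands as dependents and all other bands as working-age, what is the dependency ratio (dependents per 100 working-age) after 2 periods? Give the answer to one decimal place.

74.8

Period 1:
Births: 1100 * 0.268 = 295  |  1520 * 0.32 = 486 → 781
15–29: 1600 * 0.956 = 1530
30–44: 1100 * 0.97 = 1067
45–59: 1520 * 0.962 = 1462
60+: 360 * 0.954 + 1730 * 0.322 = 343 + 557 = 900
→ [781, 1530, 1067, 1462, 900]
Period 2:
Births: 1530 * 0.268 = 410  |  1067 * 0.32 = 341 → 751
15–29: 781 * 0.956 = 747
30–44: 1530 * 0.97 = 1484
45–59: 1067 * 0.962 = 1026
60+: 1462 * 0.954 + 900 * 0.322 = 1395 + 290 = 1685
→ [751, 747, 1484, 1026, 1685]
Dependents (band 0–14 + band 60+) = 751 + 1685 = 2436; working-age = 3257; ratio = 2436/3257 × 100 = 74.8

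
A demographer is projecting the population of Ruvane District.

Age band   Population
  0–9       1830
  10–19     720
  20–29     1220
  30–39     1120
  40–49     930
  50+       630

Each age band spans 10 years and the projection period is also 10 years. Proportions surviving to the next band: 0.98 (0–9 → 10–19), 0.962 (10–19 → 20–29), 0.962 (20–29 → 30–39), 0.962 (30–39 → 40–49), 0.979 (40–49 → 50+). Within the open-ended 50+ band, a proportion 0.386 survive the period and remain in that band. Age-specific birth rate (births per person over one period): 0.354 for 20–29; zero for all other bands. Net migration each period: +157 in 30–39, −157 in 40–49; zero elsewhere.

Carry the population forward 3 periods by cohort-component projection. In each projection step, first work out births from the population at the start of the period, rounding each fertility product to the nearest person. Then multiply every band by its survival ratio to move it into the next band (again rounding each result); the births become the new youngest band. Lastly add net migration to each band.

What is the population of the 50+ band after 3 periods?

Numbering the groups 1..6 from youngest to oldest:
[period 1]
Births: 1220 × 0.354 = 432
Group 2: 1830 × 0.98 = 1793
Group 3: 720 × 0.962 = 693
Group 4: 1220 × 0.962 = 1174
Group 5: 1120 × 0.962 = 1077
Group 6: 930 × 0.979 + 630 × 0.386 = 910 + 243 = 1153
Net migration: Group 4 + 157 → 1331; Group 5 − 157 → 920
Population now: 0–9=432, 10–19=1793, 20–29=693, 30–39=1331, 40–49=920, 50+=1153
[period 2]
Births: 693 × 0.354 = 245
Group 2: 432 × 0.98 = 423
Group 3: 1793 × 0.962 = 1725
Group 4: 693 × 0.962 = 667
Group 5: 1331 × 0.962 = 1280
Group 6: 920 × 0.979 + 1153 × 0.386 = 901 + 445 = 1346
Net migration: Group 4 + 157 → 824; Group 5 − 157 → 1123
Population now: 0–9=245, 10–19=423, 20–29=1725, 30–39=824, 40–49=1123, 50+=1346
[period 3]
Births: 1725 × 0.354 = 611
Group 2: 245 × 0.98 = 240
Group 3: 423 × 0.962 = 407
Group 4: 1725 × 0.962 = 1659
Group 5: 824 × 0.962 = 793
Group 6: 1123 × 0.979 + 1346 × 0.386 = 1099 + 520 = 1619
Net migration: Group 4 + 157 → 1816; Group 5 − 157 → 636
Population now: 0–9=611, 10–19=240, 20–29=407, 30–39=1816, 40–49=636, 50+=1619

1619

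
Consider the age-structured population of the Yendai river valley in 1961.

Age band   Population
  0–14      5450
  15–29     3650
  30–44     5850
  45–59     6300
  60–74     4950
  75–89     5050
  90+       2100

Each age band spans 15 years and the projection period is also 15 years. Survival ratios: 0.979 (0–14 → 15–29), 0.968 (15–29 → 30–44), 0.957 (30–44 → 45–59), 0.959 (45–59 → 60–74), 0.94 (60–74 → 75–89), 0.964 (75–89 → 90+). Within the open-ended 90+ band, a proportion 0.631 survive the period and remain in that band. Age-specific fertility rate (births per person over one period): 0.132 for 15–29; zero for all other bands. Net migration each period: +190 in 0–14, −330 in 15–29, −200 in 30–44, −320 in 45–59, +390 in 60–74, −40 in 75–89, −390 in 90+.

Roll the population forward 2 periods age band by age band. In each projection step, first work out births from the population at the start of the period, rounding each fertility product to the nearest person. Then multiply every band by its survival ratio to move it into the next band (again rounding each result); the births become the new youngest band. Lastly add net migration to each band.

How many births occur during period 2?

Numbering the groups 1..7 from youngest to oldest:
Period 1:
Births: 3650 * 0.132 = 482
Group 2: 5450 * 0.979 = 5336
Group 3: 3650 * 0.968 = 3533
Group 4: 5850 * 0.957 = 5598
Group 5: 6300 * 0.959 = 6042
Group 6: 4950 * 0.94 = 4653
Group 7: 5050 * 0.964 + 2100 * 0.631 = 4868 + 1325 = 6193
Net migration: Group 1 + 190 → 672; Group 2 − 330 → 5006; Group 3 − 200 → 3333; Group 4 − 320 → 5278; Group 5 + 390 → 6432; Group 6 − 40 → 4613; Group 7 − 390 → 5803
Population now: 0–14=672, 15–29=5006, 30–44=3333, 45–59=5278, 60–74=6432, 75–89=4613, 90+=5803
Period 2:
Births: 5006 * 0.132 = 661
Group 2: 672 * 0.979 = 658
Group 3: 5006 * 0.968 = 4846
Group 4: 3333 * 0.957 = 3190
Group 5: 5278 * 0.959 = 5062
Group 6: 6432 * 0.94 = 6046
Group 7: 4613 * 0.964 + 5803 * 0.631 = 4447 + 3662 = 8109
Net migration: Group 1 + 190 → 851; Group 2 − 330 → 328; Group 3 − 200 → 4646; Group 4 − 320 → 2870; Group 5 + 390 → 5452; Group 6 − 40 → 6006; Group 7 − 390 → 7719
Population now: 0–14=851, 15–29=328, 30–44=4646, 45–59=2870, 60–74=5452, 75–89=6006, 90+=7719

661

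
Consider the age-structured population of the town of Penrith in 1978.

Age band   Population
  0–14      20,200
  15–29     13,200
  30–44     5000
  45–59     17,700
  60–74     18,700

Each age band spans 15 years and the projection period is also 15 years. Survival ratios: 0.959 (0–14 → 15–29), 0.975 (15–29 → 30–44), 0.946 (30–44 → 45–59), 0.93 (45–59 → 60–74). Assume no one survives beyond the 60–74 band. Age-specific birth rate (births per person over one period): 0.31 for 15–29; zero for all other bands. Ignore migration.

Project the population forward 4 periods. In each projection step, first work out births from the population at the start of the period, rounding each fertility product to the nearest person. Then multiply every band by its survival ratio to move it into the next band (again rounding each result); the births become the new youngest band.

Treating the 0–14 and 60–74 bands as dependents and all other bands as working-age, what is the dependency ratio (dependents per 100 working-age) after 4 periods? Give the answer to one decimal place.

176.9

After projecting period 1:
Births: 13200 × 0.31 = 4092
15–29: 20200 × 0.959 = 19372
30–44: 13200 × 0.975 = 12870
45–59: 5000 × 0.946 = 4730
60–74: 17700 × 0.93 = 16461
End of period: [4092, 19372, 12870, 4730, 16461]
After projecting period 2:
Births: 19372 × 0.31 = 6005
15–29: 4092 × 0.959 = 3924
30–44: 19372 × 0.975 = 18888
45–59: 12870 × 0.946 = 12175
60–74: 4730 × 0.93 = 4399
End of period: [6005, 3924, 18888, 12175, 4399]
After projecting period 3:
Births: 3924 × 0.31 = 1216
15–29: 6005 × 0.959 = 5759
30–44: 3924 × 0.975 = 3826
45–59: 18888 × 0.946 = 17868
60–74: 12175 × 0.93 = 11323
End of period: [1216, 5759, 3826, 17868, 11323]
After projecting period 4:
Births: 5759 × 0.31 = 1785
15–29: 1216 × 0.959 = 1166
30–44: 5759 × 0.975 = 5615
45–59: 3826 × 0.946 = 3619
60–74: 17868 × 0.93 = 16617
End of period: [1785, 1166, 5615, 3619, 16617]
Dependents (band 0–14 + band 60–74) = 1785 + 16617 = 18402; working-age = 10400; ratio = 18402/10400 × 100 = 176.9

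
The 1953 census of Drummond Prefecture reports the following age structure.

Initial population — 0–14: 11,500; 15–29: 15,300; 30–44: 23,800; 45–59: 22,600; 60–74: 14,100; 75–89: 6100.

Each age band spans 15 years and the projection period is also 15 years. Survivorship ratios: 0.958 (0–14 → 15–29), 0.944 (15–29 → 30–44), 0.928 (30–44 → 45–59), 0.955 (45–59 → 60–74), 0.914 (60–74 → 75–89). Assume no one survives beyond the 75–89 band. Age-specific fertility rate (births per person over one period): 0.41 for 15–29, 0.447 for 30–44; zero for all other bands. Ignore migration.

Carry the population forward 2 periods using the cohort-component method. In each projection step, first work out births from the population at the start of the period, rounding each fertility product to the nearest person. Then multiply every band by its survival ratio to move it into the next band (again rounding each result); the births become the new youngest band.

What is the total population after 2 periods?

91797

Period 1:
Births: 15300 × 0.41 = 6273, 23800 × 0.447 = 10639 ⇒ total 16912
15–29: 11500 × 0.958 = 11017
30–44: 15300 × 0.944 = 14443
45–59: 23800 × 0.928 = 22086
60–74: 22600 × 0.955 = 21583
75–89: 14100 × 0.914 = 12887
End of period: [16912, 11017, 14443, 22086, 21583, 12887]
Period 2:
Births: 11017 × 0.41 = 4517, 14443 × 0.447 = 6456 ⇒ total 10973
15–29: 16912 × 0.958 = 16202
30–44: 11017 × 0.944 = 10400
45–59: 14443 × 0.928 = 13403
60–74: 22086 × 0.955 = 21092
75–89: 21583 × 0.914 = 19727
End of period: [10973, 16202, 10400, 13403, 21092, 19727]
Total after period 2: 10973 + 16202 + 10400 + 13403 + 21092 + 19727 = 91797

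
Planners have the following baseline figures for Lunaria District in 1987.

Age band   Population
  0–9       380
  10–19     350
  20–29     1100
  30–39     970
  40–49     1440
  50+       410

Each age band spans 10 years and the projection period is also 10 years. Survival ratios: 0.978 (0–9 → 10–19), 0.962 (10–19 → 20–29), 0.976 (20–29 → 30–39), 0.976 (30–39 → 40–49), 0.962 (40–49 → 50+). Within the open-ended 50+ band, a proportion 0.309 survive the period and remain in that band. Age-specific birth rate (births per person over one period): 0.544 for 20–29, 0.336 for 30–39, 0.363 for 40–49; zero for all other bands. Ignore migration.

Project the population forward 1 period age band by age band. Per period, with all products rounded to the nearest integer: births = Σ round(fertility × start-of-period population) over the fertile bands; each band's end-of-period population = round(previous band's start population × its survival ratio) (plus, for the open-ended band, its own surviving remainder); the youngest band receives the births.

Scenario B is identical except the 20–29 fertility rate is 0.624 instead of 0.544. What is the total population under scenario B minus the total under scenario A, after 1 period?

88

Period 1:
Births: 1100 * 0.544 = 598, 970 * 0.336 = 326, 1440 * 0.363 = 523 ⇒ total 1447
10–19: 380 * 0.978 = 372
20–29: 350 * 0.962 = 337
30–39: 1100 * 0.976 = 1074
40–49: 970 * 0.976 = 947
50+: 1440 * 0.962 + 410 * 0.309 = 1385 + 127 = 1512
→ [1447, 372, 337, 1074, 947, 1512]
Scenario A total after 1 period: 5689
Scenario B projection —
Period 1:
Births: 1100 * 0.624 = 686, 970 * 0.336 = 326, 1440 * 0.363 = 523 ⇒ total 1535
10–19: 380 * 0.978 = 372
20–29: 350 * 0.962 = 337
30–39: 1100 * 0.976 = 1074
40–49: 970 * 0.976 = 947
50+: 1440 * 0.962 + 410 * 0.309 = 1385 + 127 = 1512
→ [1535, 372, 337, 1074, 947, 1512]
Scenario B total after 1 period: 5777
Difference B − A = 5777 − 5689 = 88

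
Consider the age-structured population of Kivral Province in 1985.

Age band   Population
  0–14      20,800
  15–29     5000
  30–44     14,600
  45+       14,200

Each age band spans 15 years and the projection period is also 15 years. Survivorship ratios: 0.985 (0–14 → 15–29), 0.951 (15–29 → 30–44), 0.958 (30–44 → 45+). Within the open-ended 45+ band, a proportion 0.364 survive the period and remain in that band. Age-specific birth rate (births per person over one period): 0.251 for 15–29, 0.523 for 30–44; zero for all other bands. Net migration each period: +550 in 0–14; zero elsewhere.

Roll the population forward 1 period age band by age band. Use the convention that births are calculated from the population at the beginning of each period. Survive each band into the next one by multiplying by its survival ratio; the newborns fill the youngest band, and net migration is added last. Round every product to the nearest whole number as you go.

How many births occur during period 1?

Call the groups 1 to 4, youngest first.
— Period 1 —
Births: 5000 * 0.251 = 1255, 14600 * 0.523 = 7636 — total 8891
Group 2: 20800 * 0.985 = 20488
Group 3: 5000 * 0.951 = 4755
Group 4: 14600 * 0.958 + 14200 * 0.364 = 13987 + 5169 = 19156
Net migration: Group 1 + 550 → 9441
End of period: [9441, 20488, 4755, 19156]

8891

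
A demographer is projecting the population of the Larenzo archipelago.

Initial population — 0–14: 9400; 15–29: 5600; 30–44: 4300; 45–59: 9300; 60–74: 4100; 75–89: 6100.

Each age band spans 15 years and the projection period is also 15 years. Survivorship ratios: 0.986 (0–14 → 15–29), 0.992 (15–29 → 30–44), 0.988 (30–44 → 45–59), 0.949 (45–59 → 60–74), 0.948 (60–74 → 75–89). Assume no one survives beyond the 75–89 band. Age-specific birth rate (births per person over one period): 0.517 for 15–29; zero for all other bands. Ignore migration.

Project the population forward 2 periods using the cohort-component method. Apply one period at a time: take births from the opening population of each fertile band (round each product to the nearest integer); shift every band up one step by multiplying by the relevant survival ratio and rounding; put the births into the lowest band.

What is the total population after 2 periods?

Let group 1 be 0–14 through group 6 = 75–89.
— Period 1 —
Births: 5600 * 0.517 = 2895
Group 2: 9400 * 0.986 = 9268
Group 3: 5600 * 0.992 = 5555
Group 4: 4300 * 0.988 = 4248
Group 5: 9300 * 0.949 = 8826
Group 6: 4100 * 0.948 = 3887
End of period: [2895, 9268, 5555, 4248, 8826, 3887]
— Period 2 —
Births: 9268 * 0.517 = 4792
Group 2: 2895 * 0.986 = 2854
Group 3: 9268 * 0.992 = 9194
Group 4: 5555 * 0.988 = 5488
Group 5: 4248 * 0.949 = 4031
Group 6: 8826 * 0.948 = 8367
End of period: [4792, 2854, 9194, 5488, 4031, 8367]
Total after period 2: 4792 + 2854 + 9194 + 5488 + 4031 + 8367 = 34726

34726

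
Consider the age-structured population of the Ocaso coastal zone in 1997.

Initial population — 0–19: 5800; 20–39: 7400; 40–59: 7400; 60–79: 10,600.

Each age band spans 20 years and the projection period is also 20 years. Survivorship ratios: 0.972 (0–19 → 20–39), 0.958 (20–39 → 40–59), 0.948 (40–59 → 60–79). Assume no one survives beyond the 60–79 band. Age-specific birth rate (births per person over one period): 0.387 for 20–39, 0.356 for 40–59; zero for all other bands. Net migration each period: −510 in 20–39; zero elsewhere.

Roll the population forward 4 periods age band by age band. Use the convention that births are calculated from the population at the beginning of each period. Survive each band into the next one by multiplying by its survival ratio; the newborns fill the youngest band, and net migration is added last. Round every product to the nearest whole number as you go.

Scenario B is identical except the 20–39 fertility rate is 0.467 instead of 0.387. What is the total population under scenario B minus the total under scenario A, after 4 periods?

Period 1:
Births: 7400 * 0.387 = 2864 ; 7400 * 0.356 = 2634 → total 5498
20–39: 5800 * 0.972 = 5638
40–59: 7400 * 0.958 = 7089
60–79: 7400 * 0.948 = 7015
Net migration: 20–39 − 510 → 5128
Giving 5498 / 5128 / 7089 / 7015.
Period 2:
Births: 5128 * 0.387 = 1985 ; 7089 * 0.356 = 2524 → total 4509
20–39: 5498 * 0.972 = 5344
40–59: 5128 * 0.958 = 4913
60–79: 7089 * 0.948 = 6720
Net migration: 20–39 − 510 → 4834
Giving 4509 / 4834 / 4913 / 6720.
Period 3:
Births: 4834 * 0.387 = 1871 ; 4913 * 0.356 = 1749 → total 3620
20–39: 4509 * 0.972 = 4383
40–59: 4834 * 0.958 = 4631
60–79: 4913 * 0.948 = 4658
Net migration: 20–39 − 510 → 3873
Giving 3620 / 3873 / 4631 / 4658.
Period 4:
Births: 3873 * 0.387 = 1499 ; 4631 * 0.356 = 1649 → total 3148
20–39: 3620 * 0.972 = 3519
40–59: 3873 * 0.958 = 3710
60–79: 4631 * 0.948 = 4390
Net migration: 20–39 − 510 → 3009
Giving 3148 / 3009 / 3710 / 4390.
Scenario A total after 4 periods: 14257
Scenario B projection —
Period 1:
Births: 7400 * 0.467 = 3456 ; 7400 * 0.356 = 2634 → total 6090
20–39: 5800 * 0.972 = 5638
40–59: 7400 * 0.958 = 7089
60–79: 7400 * 0.948 = 7015
Net migration: 20–39 − 510 → 5128
Giving 6090 / 5128 / 7089 / 7015.
Period 2:
Births: 5128 * 0.467 = 2395 ; 7089 * 0.356 = 2524 → total 4919
20–39: 6090 * 0.972 = 5919
40–59: 5128 * 0.958 = 4913
60–79: 7089 * 0.948 = 6720
Net migration: 20–39 − 510 → 5409
Giving 4919 / 5409 / 4913 / 6720.
Period 3:
Births: 5409 * 0.467 = 2526 ; 4913 * 0.356 = 1749 → total 4275
20–39: 4919 * 0.972 = 4781
40–59: 5409 * 0.958 = 5182
60–79: 4913 * 0.948 = 4658
Net migration: 20–39 − 510 → 4271
Giving 4275 / 4271 / 5182 / 4658.
Period 4:
Births: 4271 * 0.467 = 1995 ; 5182 * 0.356 = 1845 → total 3840
20–39: 4275 * 0.972 = 4155
40–59: 4271 * 0.958 = 4092
60–79: 5182 * 0.948 = 4913
Net migration: 20–39 − 510 → 3645
Giving 3840 / 3645 / 4092 / 4913.
Scenario B total after 4 periods: 16490
Difference B − A = 16490 − 14257 = 2233

2233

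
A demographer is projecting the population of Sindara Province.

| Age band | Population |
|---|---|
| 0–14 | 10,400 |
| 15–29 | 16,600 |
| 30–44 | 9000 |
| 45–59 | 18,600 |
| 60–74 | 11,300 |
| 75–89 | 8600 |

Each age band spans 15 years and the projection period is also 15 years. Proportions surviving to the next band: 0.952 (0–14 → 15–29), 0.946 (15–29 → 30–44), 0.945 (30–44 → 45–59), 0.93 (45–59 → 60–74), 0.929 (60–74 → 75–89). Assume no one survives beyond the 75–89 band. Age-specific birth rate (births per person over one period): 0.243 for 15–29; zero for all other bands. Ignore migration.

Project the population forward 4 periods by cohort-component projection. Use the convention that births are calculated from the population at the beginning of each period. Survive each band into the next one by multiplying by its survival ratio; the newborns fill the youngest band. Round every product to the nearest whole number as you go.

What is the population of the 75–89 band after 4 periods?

12821

After projecting period 1:
Births: 16600 × 0.243 = 4034
15–29: 10400 × 0.952 = 9901
30–44: 16600 × 0.946 = 15704
45–59: 9000 × 0.945 = 8505
60–74: 18600 × 0.93 = 17298
75–89: 11300 × 0.929 = 10498
Giving 4034 / 9901 / 15704 / 8505 / 17298 / 10498.
After projecting period 2:
Births: 9901 × 0.243 = 2406
15–29: 4034 × 0.952 = 3840
30–44: 9901 × 0.946 = 9366
45–59: 15704 × 0.945 = 14840
60–74: 8505 × 0.93 = 7910
75–89: 17298 × 0.929 = 16070
Giving 2406 / 3840 / 9366 / 14840 / 7910 / 16070.
After projecting period 3:
Births: 3840 × 0.243 = 933
15–29: 2406 × 0.952 = 2291
30–44: 3840 × 0.946 = 3633
45–59: 9366 × 0.945 = 8851
60–74: 14840 × 0.93 = 13801
75–89: 7910 × 0.929 = 7348
Giving 933 / 2291 / 3633 / 8851 / 13801 / 7348.
After projecting period 4:
Births: 2291 × 0.243 = 557
15–29: 933 × 0.952 = 888
30–44: 2291 × 0.946 = 2167
45–59: 3633 × 0.945 = 3433
60–74: 8851 × 0.93 = 8231
75–89: 13801 × 0.929 = 12821
Giving 557 / 888 / 2167 / 3433 / 8231 / 12821.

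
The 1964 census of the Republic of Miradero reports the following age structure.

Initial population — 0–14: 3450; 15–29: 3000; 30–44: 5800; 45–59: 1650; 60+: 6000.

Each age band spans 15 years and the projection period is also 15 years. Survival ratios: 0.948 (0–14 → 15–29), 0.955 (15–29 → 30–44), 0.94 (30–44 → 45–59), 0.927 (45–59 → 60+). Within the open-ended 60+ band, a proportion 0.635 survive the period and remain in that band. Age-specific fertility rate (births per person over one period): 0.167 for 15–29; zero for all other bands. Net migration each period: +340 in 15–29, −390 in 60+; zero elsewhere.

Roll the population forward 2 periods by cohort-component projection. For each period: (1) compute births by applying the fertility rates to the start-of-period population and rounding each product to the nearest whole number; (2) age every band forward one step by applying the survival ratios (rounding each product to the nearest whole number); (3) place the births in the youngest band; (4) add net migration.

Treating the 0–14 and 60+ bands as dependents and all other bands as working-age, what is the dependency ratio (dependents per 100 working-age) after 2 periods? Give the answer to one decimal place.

After projecting period 1:
Births: 3000 × 0.167 = 501
15–29: 3450 × 0.948 = 3271
30–44: 3000 × 0.955 = 2865
45–59: 5800 × 0.94 = 5452
60+: 1650 × 0.927 + 6000 × 0.635 = 1530 + 3810 = 5340
Net migration: 15–29 + 340 → 3611; 60+ − 390 → 4950
End of period: [501, 3611, 2865, 5452, 4950]
After projecting period 2:
Births: 3611 × 0.167 = 603
15–29: 501 × 0.948 = 475
30–44: 3611 × 0.955 = 3449
45–59: 2865 × 0.94 = 2693
60+: 5452 × 0.927 + 4950 × 0.635 = 5054 + 3143 = 8197
Net migration: 15–29 + 340 → 815; 60+ − 390 → 7807
End of period: [603, 815, 3449, 2693, 7807]
Dependents (band 0–14 + band 60+) = 603 + 7807 = 8410; working-age = 6957; ratio = 8410/6957 × 100 = 120.9

120.9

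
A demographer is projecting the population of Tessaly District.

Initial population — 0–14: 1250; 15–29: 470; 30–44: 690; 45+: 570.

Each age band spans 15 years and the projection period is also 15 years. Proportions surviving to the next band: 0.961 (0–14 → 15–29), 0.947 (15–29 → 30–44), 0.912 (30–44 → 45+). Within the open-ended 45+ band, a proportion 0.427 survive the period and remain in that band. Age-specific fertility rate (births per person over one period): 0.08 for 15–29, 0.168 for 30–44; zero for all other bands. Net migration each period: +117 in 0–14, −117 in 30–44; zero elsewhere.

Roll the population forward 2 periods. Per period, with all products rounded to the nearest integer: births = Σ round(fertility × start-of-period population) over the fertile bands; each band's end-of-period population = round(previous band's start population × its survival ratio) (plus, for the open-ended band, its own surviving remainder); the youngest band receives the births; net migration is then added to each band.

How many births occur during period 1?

154

Let group 1 be 0–14 through group 4 = 45+.
— Period 1 —
Births: 470 × 0.08 = 38, 690 × 0.168 = 116 — total 154
Group 2: 1250 × 0.961 = 1201
Group 3: 470 × 0.947 = 445
Group 4: 690 × 0.912 + 570 × 0.427 = 629 + 243 = 872
Net migration: Group 1 + 117 → 271; Group 3 − 117 → 328
End of period: [271, 1201, 328, 872]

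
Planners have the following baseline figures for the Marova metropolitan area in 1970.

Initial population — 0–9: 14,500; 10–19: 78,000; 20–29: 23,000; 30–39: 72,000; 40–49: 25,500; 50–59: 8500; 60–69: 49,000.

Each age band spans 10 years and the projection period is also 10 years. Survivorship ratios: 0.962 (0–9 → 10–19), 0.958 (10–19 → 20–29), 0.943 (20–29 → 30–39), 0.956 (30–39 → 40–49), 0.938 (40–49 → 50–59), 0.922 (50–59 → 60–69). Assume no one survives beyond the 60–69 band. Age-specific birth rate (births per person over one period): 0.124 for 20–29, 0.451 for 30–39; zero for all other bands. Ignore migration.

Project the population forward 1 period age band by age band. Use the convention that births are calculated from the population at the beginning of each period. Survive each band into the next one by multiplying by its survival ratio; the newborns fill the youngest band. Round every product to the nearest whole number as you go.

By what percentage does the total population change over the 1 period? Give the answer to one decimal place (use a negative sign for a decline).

Period 1.
Births: 23000 × 0.124 = 2852 ; 72000 × 0.451 = 32472 — total 35324
10–19: 14500 × 0.962 = 13949
20–29: 78000 × 0.958 = 74724
30–39: 23000 × 0.943 = 21689
40–49: 72000 × 0.956 = 68832
50–59: 25500 × 0.938 = 23919
60–69: 8500 × 0.922 = 7837
Giving 35324 / 13949 / 74724 / 21689 / 68832 / 23919 / 7837.
Total: 270500 → 246274; change = -24226; percentage change = -9.0%

-9.0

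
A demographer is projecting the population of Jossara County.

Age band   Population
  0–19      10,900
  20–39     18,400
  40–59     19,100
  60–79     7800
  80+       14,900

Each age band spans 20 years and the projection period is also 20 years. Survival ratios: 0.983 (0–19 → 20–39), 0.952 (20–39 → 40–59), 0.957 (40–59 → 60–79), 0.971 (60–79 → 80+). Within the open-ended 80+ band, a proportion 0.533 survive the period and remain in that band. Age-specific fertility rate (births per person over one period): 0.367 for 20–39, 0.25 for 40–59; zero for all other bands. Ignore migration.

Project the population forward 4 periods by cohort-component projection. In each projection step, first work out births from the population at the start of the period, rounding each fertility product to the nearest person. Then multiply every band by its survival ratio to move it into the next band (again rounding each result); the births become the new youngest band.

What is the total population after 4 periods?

— Period 1 —
Births: 18400 × 0.367 = 6753 ; 19100 × 0.25 = 4775 → total 11528
20–39: 10900 × 0.983 = 10715
40–59: 18400 × 0.952 = 17517
60–79: 19100 × 0.957 = 18279
80+: 7800 × 0.971 + 14900 × 0.533 = 7574 + 7942 = 15516
End of period: [11528, 10715, 17517, 18279, 15516]
— Period 2 —
Births: 10715 × 0.367 = 3932 ; 17517 × 0.25 = 4379 → total 8311
20–39: 11528 × 0.983 = 11332
40–59: 10715 × 0.952 = 10201
60–79: 17517 × 0.957 = 16764
80+: 18279 × 0.971 + 15516 × 0.533 = 17749 + 8270 = 26019
End of period: [8311, 11332, 10201, 16764, 26019]
— Period 3 —
Births: 11332 × 0.367 = 4159 ; 10201 × 0.25 = 2550 → total 6709
20–39: 8311 × 0.983 = 8170
40–59: 11332 × 0.952 = 10788
60–79: 10201 × 0.957 = 9762
80+: 16764 × 0.971 + 26019 × 0.533 = 16278 + 13868 = 30146
End of period: [6709, 8170, 10788, 9762, 30146]
— Period 4 —
Births: 8170 × 0.367 = 2998 ; 10788 × 0.25 = 2697 → total 5695
20–39: 6709 × 0.983 = 6595
40–59: 8170 × 0.952 = 7778
60–79: 10788 × 0.957 = 10324
80+: 9762 × 0.971 + 30146 × 0.533 = 9479 + 16068 = 25547
End of period: [5695, 6595, 7778, 10324, 25547]
Total after period 4: 5695 + 6595 + 7778 + 10324 + 25547 = 55939

55939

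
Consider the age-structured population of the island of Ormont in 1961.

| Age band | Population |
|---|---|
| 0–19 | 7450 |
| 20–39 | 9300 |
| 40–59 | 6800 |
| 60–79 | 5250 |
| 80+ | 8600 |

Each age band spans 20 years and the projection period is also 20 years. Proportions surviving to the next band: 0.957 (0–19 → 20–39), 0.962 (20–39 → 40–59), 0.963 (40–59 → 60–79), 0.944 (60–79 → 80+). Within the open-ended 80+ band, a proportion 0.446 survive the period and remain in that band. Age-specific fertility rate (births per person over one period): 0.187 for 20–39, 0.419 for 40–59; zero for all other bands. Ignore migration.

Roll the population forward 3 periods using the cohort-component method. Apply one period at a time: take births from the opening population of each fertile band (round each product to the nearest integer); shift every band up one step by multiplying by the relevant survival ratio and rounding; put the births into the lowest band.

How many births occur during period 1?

Numbering the groups 1..5 from youngest to oldest:
[period 1]
Births: 9300 * 0.187 = 1739 ; 6800 * 0.419 = 2849 → total 4588
Group 2: 7450 * 0.957 = 7130
Group 3: 9300 * 0.962 = 8947
Group 4: 6800 * 0.963 = 6548
Group 5: 5250 * 0.944 + 8600 * 0.446 = 4956 + 3836 = 8792
Population now: 0–19=4588, 20–39=7130, 40–59=8947, 60–79=6548, 80+=8792

4588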